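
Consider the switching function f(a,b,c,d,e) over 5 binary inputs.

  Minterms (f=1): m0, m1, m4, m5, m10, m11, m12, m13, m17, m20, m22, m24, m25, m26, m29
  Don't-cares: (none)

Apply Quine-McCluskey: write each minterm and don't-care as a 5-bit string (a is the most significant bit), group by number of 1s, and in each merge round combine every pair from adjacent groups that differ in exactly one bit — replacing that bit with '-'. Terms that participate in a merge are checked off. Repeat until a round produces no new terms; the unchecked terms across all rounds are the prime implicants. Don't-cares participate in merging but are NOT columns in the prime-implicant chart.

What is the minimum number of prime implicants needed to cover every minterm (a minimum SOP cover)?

7

[col 0] 00000*, 00001*, 00100*, 00101*, 01010*, 01011*, 01100*, 01101*, 10001*, 10100*, 10110*, 11000*, 11001*, 11010*, 11101*
[col 1] -0001, -0100, -1010, -1101, 0-100*, 0-101*, 00-00*, 00-01*, 0000-*, 0010-*, 0101-, 0110-*, 1-001, 101-0, 11-01, 110-0, 1100-
[col 2] 0-10-, 00-0-
Prime implicants: -0001, -0100, -1010, -1101, 0-10-, 00-0-, 0101-, 1-001, 101-0, 11-01, 110-0, 1100-
PI chart (minterm → PIs covering it):
  0 | 00-0-  (sole → essential)
  1 | -0001,00-0-
  4 | -0100,0-10-,00-0-
  5 | 0-10-,00-0-
  10 | -1010,0101-
  11 | 0101-  (sole → essential)
  12 | 0-10-  (sole → essential)
  13 | -1101,0-10-
  17 | -0001,1-001
  20 | -0100,101-0
  22 | 101-0  (sole → essential)
  24 | 110-0,1100-
  25 | 1-001,11-01,1100-
  26 | -1010,110-0
  29 | -1101,11-01
Essential prime implicants: 0-10-, 00-0-, 0101-, 101-0
Petrick residual → -0001, 11-01, 110-0
Minimum SOP uses 7 PIs: b'c'd'e + a'cd' + a'b'd' + a'bc'd + ab'ce' + abd'e + abc'e'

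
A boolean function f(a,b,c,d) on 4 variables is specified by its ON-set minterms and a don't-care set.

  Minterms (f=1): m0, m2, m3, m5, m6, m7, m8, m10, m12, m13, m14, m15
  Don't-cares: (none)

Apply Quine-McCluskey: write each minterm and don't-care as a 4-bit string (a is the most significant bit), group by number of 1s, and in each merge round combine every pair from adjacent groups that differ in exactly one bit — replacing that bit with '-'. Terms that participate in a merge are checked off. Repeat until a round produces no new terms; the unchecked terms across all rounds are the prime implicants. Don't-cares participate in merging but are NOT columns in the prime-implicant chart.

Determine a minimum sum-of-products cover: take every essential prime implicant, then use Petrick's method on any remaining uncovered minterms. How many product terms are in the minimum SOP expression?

4

Round 0: 0000✓ 0010✓ 0011✓ 0101✓ 0110✓ 0111✓ 1000✓ 1010✓ 1100✓ 1101✓ 1110✓ 1111✓
Round 1: -000✓ -010✓ -101✓ -110✓ -111✓ 0-10✓ 0-11✓ 00-0✓ 001-✓ 01-1✓ 011-✓ 1-00✓ 1-10✓ 10-0✓ 11-0✓ 11-1✓ 110-✓ 111-✓
Round 2: --10 -0-0 -1-1 -11- 0-1- 1--0 11--
PIs = {--10, -0-0, -1-1, -11-, 0-1-, 1--0, 11--}
Coverage chart:
  m0: -0-0 ←essential
  m2: --10,-0-0,0-1-
  m3: 0-1- ←essential
  m5: -1-1 ←essential
  m6: --10,-11-,0-1-
  m7: -1-1,-11-,0-1-
  m8: -0-0,1--0
  m10: --10,-0-0,1--0
  m12: 1--0,11--
  m13: -1-1,11--
  m14: --10,-11-,1--0,11--
  m15: -1-1,-11-,11--
Essential: -0-0, -1-1, 0-1-
Petrick residual → 1--0
Min cover (4 terms): b'd' + bd + a'c + ad'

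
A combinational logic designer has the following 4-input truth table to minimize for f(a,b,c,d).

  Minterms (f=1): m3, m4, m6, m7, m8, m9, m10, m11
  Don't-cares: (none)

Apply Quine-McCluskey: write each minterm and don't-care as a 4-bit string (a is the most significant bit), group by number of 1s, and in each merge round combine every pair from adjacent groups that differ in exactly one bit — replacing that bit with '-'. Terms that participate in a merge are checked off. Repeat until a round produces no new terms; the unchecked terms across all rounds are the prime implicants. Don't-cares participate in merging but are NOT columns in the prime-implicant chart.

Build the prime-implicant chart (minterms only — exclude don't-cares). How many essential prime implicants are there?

[col 0] 0011*, 0100*, 0110*, 0111*, 1000*, 1001*, 1010*, 1011*
[col 1] -011, 0-11, 01-0, 011-, 10-0*, 10-1*, 100-*, 101-*
[col 2] 10--
Prime implicants: -011, 0-11, 01-0, 011-, 10--
PI chart (minterm → PIs covering it):
  3 | -011,0-11
  4 | 01-0  (sole → essential)
  6 | 01-0,011-
  7 | 0-11,011-
  8 | 10--  (sole → essential)
  9 | 10--  (sole → essential)
  10 | 10--  (sole → essential)
  11 | -011,10--
Essential prime implicants: 01-0, 10--

2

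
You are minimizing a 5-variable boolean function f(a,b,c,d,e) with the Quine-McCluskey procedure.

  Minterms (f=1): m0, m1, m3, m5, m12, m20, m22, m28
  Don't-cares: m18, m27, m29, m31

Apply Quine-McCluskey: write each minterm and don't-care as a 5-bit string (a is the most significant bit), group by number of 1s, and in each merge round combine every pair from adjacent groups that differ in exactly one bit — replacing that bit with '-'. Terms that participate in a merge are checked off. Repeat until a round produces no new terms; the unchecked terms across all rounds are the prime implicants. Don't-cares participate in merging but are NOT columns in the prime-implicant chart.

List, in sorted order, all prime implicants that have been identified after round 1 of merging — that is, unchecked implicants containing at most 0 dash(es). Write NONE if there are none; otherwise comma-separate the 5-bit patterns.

[col 0] 00000*, 00001*, 00011*, 00101*, 01100*, 10010*, 10100*, 10110*, 11011*, 11100*, 11101*, 11111*
[col 1] -1100, 00-01, 000-1, 0000-, 1-100, 10-10, 101-0, 11-11, 111-1, 1110-
Prime implicants: -1100, 00-01, 000-1, 0000-, 1-100, 10-10, 101-0, 11-11, 111-1, 1110-

NONE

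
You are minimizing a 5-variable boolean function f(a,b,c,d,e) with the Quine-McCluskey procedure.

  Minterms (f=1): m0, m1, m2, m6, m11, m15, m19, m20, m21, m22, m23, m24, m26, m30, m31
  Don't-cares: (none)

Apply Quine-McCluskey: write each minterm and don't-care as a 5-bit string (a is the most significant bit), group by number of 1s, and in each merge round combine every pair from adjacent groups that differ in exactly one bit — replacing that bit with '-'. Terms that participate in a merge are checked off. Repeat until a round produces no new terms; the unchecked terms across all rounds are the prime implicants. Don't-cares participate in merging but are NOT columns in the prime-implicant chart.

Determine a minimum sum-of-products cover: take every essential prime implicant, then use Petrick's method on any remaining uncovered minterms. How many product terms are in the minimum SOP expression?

7

[col 0] 00000*, 00001*, 00010*, 00110*, 01011*, 01111*, 10011*, 10100*, 10101*, 10110*, 10111*, 11000*, 11010*, 11110*, 11111*
[col 1] -0110, -1111, 00-10, 000-0, 0000-, 01-11, 1-110*, 1-111*, 10-11, 101-0*, 101-1*, 1010-*, 1011-*, 11-10, 110-0, 1111-*
[col 2] 1-11-, 101--
Prime implicants: -0110, -1111, 00-10, 000-0, 0000-, 01-11, 1-11-, 10-11, 101--, 11-10, 110-0
PI chart (minterm → PIs covering it):
  0 | 000-0,0000-
  1 | 0000-  (sole → essential)
  2 | 00-10,000-0
  6 | -0110,00-10
  11 | 01-11  (sole → essential)
  15 | -1111,01-11
  19 | 10-11  (sole → essential)
  20 | 101--  (sole → essential)
  21 | 101--  (sole → essential)
  22 | -0110,1-11-,101--
  23 | 1-11-,10-11,101--
  24 | 110-0  (sole → essential)
  26 | 11-10,110-0
  30 | 1-11-,11-10
  31 | -1111,1-11-
Essential prime implicants: 0000-, 01-11, 10-11, 101--, 110-0
Petrick residual → 00-10, 1-11-
Minimum SOP uses 7 PIs: a'b'de' + a'b'c'd' + a'bde + acd + ab'de + ab'c + abc'e'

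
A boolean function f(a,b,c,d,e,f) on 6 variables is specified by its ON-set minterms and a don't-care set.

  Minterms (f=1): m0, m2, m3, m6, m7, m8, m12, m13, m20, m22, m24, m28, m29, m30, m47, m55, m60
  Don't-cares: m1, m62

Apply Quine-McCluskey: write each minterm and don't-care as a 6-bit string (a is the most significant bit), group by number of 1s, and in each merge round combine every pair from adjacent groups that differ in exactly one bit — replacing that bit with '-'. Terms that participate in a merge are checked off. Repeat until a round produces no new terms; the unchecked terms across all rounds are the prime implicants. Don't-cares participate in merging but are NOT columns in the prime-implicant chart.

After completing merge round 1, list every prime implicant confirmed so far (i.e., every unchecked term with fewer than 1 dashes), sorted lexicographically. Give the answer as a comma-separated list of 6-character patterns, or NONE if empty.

101111, 110111

size-2^0 implicants → 000000(✓)  000001(✓)  000010(✓)  000011(✓)  000110(✓)  000111(✓)  001000(✓)  001100(✓)  001101(✓)  010100(✓)  010110(✓)  011000(✓)  011100(✓)  011101(✓)  011110(✓)  101111  110111  111100(✓)  111110(✓)
size-2^1 implicants → -11100(✓)  -11110(✓)  0-0110  0-1000(✓)  0-1100(✓)  0-1101(✓)  00-000  000-10(✓)  000-11(✓)  0000-0(✓)  0000-1(✓)  00000-(✓)  00001-(✓)  00011-(✓)  001-00(✓)  00110-(✓)  01-100(✓)  01-110(✓)  0101-0(✓)  011-00(✓)  0111-0(✓)  01110-(✓)  1111-0(✓)
size-2^2 implicants → -111-0  0-1-00  0-110-  000-1-  0000--  01-1-0
Unchecked terms (primes): -111-0, 0-0110, 0-1-00, 0-110-, 00-000, 000-1-, 0000--, 01-1-0, 101111, 110111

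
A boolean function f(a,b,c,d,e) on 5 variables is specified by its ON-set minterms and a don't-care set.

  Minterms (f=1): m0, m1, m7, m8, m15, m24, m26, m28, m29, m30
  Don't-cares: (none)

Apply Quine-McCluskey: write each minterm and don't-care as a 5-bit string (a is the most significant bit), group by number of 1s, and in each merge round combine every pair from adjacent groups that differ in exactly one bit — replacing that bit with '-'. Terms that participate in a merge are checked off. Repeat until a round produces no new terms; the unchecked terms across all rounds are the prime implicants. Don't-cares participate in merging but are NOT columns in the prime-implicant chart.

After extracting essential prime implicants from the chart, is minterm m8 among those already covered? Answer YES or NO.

NO

[col 0] 00000*, 00001*, 00111*, 01000*, 01111*, 11000*, 11010*, 11100*, 11101*, 11110*
[col 1] -1000, 0-000, 0-111, 0000-, 11-00*, 11-10*, 110-0*, 111-0*, 1110-
[col 2] 11--0
Prime implicants: -1000, 0-000, 0-111, 0000-, 11--0, 1110-
PI chart (minterm → PIs covering it):
  0 | 0-000,0000-
  1 | 0000-  (sole → essential)
  7 | 0-111  (sole → essential)
  8 | -1000,0-000
  15 | 0-111  (sole → essential)
  24 | -1000,11--0
  26 | 11--0  (sole → essential)
  28 | 11--0,1110-
  29 | 1110-  (sole → essential)
  30 | 11--0  (sole → essential)
Essential prime implicants: 0-111, 0000-, 11--0, 1110-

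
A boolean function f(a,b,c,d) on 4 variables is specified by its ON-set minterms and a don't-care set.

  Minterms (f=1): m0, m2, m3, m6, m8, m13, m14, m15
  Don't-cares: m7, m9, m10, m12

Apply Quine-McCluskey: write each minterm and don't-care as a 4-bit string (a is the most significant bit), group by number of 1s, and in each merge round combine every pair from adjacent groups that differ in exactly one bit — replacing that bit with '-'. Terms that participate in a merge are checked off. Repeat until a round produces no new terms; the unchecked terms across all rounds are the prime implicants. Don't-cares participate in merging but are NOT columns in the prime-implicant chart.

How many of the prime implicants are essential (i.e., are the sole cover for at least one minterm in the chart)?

2

[col 0] 0000*, 0010*, 0011*, 0110*, 0111*, 1000*, 1001*, 1010*, 1100*, 1101*, 1110*, 1111*
[col 1] -000*, -010*, -110*, -111*, 0-10*, 0-11*, 00-0*, 001-*, 011-*, 1-00*, 1-01*, 1-10*, 10-0*, 100-*, 11-0*, 11-1*, 110-*, 111-*
[col 2] --10, -0-0, -11-, 0-1-, 1--0, 1-0-, 11--
Prime implicants: --10, -0-0, -11-, 0-1-, 1--0, 1-0-, 11--
PI chart (minterm → PIs covering it):
  0 | -0-0  (sole → essential)
  2 | --10,-0-0,0-1-
  3 | 0-1-  (sole → essential)
  6 | --10,-11-,0-1-
  8 | -0-0,1--0,1-0-
  13 | 1-0-,11--
  14 | --10,-11-,1--0,11--
  15 | -11-,11--
Essential prime implicants: -0-0, 0-1-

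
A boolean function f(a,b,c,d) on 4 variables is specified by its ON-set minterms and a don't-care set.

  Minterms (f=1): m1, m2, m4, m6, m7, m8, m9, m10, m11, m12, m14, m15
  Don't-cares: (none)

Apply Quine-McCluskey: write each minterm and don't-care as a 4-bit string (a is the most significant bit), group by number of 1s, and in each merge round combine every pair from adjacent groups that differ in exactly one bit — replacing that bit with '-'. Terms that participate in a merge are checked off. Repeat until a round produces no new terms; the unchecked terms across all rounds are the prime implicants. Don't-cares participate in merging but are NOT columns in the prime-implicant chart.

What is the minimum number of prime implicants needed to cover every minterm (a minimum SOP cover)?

5

[col 0] 0001*, 0010*, 0100*, 0110*, 0111*, 1000*, 1001*, 1010*, 1011*, 1100*, 1110*, 1111*
[col 1] -001, -010*, -100*, -110*, -111*, 0-10*, 01-0*, 011-*, 1-00*, 1-10*, 1-11*, 10-0*, 10-1*, 100-*, 101-*, 11-0*, 111-*
[col 2] --10, -1-0, -11-, 1--0, 1-1-, 10--
Prime implicants: --10, -001, -1-0, -11-, 1--0, 1-1-, 10--
PI chart (minterm → PIs covering it):
  1 | -001  (sole → essential)
  2 | --10  (sole → essential)
  4 | -1-0  (sole → essential)
  6 | --10,-1-0,-11-
  7 | -11-  (sole → essential)
  8 | 1--0,10--
  9 | -001,10--
  10 | --10,1--0,1-1-,10--
  11 | 1-1-,10--
  12 | -1-0,1--0
  14 | --10,-1-0,-11-,1--0,1-1-
  15 | -11-,1-1-
Essential prime implicants: --10, -001, -1-0, -11-
Petrick residual → 10--
Minimum SOP uses 5 PIs: cd' + b'c'd + bd' + bc + ab'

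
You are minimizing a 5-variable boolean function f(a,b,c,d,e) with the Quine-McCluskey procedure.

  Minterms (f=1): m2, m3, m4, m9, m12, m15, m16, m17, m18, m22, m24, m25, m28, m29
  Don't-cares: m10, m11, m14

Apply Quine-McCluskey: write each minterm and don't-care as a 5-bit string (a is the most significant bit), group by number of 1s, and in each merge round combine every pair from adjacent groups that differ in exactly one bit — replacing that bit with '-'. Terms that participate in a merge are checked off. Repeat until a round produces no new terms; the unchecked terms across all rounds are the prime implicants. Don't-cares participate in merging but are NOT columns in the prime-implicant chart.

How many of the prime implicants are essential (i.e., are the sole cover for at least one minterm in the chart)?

[col 0] 00010*, 00011*, 00100*, 01001*, 01010*, 01011*, 01100*, 01110*, 01111*, 10000*, 10001*, 10010*, 10110*, 11000*, 11001*, 11100*, 11101*
[col 1] -0010, -1001, -1100, 0-010*, 0-011*, 0-100, 0001-*, 01-10*, 01-11*, 010-1, 0101-*, 011-0, 0111-*, 1-000*, 1-001*, 10-10, 100-0, 1000-*, 11-00*, 11-01*, 1100-*, 1110-*
[col 2] 0-01-, 01-1-, 1-00-, 11-0-
Prime implicants: -0010, -1001, -1100, 0-01-, 0-100, 01-1-, 010-1, 011-0, 1-00-, 10-10, 100-0, 11-0-
PI chart (minterm → PIs covering it):
  2 | -0010,0-01-
  3 | 0-01-  (sole → essential)
  4 | 0-100  (sole → essential)
  9 | -1001,010-1
  12 | -1100,0-100,011-0
  15 | 01-1-  (sole → essential)
  16 | 1-00-,100-0
  17 | 1-00-  (sole → essential)
  18 | -0010,10-10,100-0
  22 | 10-10  (sole → essential)
  24 | 1-00-,11-0-
  25 | -1001,1-00-,11-0-
  28 | -1100,11-0-
  29 | 11-0-  (sole → essential)
Essential prime implicants: 0-01-, 0-100, 01-1-, 1-00-, 10-10, 11-0-

6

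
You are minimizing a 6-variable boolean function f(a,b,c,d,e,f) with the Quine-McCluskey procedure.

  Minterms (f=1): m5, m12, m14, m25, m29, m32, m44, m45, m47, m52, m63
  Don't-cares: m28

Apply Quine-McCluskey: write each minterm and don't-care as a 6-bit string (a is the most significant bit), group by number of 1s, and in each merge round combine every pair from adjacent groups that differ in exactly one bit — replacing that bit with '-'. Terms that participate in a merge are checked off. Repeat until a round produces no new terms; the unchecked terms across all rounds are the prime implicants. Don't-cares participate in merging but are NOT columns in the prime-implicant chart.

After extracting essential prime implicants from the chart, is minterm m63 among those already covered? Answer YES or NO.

YES

size-2^0 implicants → 000101  001100(✓)  001110(✓)  011001(✓)  011100(✓)  011101(✓)  100000  101100(✓)  101101(✓)  101111(✓)  110100  111111(✓)
size-2^1 implicants → -01100  0-1100  0011-0  011-01  01110-  1-1111  1011-1  10110-
Unchecked terms (primes): -01100, 0-1100, 000101, 0011-0, 011-01, 01110-, 1-1111, 100000, 1011-1, 10110-, 110100
Minterm coverage:
  m5 ⊆ 000101 [E]
  m12 ⊆ -01100,0-1100,0011-0
  m14 ⊆ 0011-0 [E]
  m25 ⊆ 011-01 [E]
  m29 ⊆ 011-01,01110-
  m32 ⊆ 100000 [E]
  m44 ⊆ -01100,10110-
  m45 ⊆ 1011-1,10110-
  m47 ⊆ 1-1111,1011-1
  m52 ⊆ 110100 [E]
  m63 ⊆ 1-1111 [E]
E = {000101, 0011-0, 011-01, 1-1111, 100000, 110100}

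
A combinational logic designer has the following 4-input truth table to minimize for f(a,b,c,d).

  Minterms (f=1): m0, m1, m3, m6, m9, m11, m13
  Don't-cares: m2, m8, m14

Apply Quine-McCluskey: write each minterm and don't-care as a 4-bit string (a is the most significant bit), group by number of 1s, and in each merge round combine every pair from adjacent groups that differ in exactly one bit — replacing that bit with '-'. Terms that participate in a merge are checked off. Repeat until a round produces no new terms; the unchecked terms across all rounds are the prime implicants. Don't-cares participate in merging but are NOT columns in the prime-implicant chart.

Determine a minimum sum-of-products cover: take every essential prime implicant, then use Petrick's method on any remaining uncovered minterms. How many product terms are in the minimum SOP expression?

4

size-2^0 implicants → 0000(✓)  0001(✓)  0010(✓)  0011(✓)  0110(✓)  1000(✓)  1001(✓)  1011(✓)  1101(✓)  1110(✓)
size-2^1 implicants → -000(✓)  -001(✓)  -011(✓)  -110  0-10  00-0(✓)  00-1(✓)  000-(✓)  001-(✓)  1-01  10-1(✓)  100-(✓)
size-2^2 implicants → -0-1  -00-  00--
Unchecked terms (primes): -0-1, -00-, -110, 0-10, 00--, 1-01
Minterm coverage:
  m0 ⊆ -00-,00--
  m1 ⊆ -0-1,-00-,00--
  m3 ⊆ -0-1,00--
  m6 ⊆ -110,0-10
  m9 ⊆ -0-1,-00-,1-01
  m11 ⊆ -0-1 [E]
  m13 ⊆ 1-01 [E]
E = {-0-1, 1-01}
Petrick residual → -00-, -110
Cover = b'd + b'c' + bcd' + ac'd  |cover|=4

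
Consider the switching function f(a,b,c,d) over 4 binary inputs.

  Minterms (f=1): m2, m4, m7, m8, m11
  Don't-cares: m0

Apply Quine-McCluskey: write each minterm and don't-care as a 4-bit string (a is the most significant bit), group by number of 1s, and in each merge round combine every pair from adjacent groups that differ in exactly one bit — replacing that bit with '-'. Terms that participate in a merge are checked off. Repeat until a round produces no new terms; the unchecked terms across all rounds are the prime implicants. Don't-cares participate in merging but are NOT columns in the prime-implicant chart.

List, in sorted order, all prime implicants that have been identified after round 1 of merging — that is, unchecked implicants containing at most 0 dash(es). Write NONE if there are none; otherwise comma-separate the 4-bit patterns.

Round 0: 0000✓ 0010✓ 0100✓ 0111 1000✓ 1011
Round 1: -000 0-00 00-0
PIs = {-000, 0-00, 00-0, 0111, 1011}

0111, 1011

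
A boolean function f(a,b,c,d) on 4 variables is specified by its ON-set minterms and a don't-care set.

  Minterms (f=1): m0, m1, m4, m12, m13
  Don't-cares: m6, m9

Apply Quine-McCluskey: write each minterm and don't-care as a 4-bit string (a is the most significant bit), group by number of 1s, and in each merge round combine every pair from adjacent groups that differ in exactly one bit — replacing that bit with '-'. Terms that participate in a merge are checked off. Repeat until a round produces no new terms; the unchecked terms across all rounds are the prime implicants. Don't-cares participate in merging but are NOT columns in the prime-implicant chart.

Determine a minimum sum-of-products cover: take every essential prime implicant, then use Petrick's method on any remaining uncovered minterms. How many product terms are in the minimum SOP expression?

Round 0: 0000✓ 0001✓ 0100✓ 0110✓ 1001✓ 1100✓ 1101✓
Round 1: -001 -100 0-00 000- 01-0 1-01 110-
PIs = {-001, -100, 0-00, 000-, 01-0, 1-01, 110-}
Coverage chart:
  m0: 0-00,000-
  m1: -001,000-
  m4: -100,0-00,01-0
  m12: -100,110-
  m13: 1-01,110-
(no essential prime implicants)
Petrick residual → -001, 0-00, 110-
Min cover (3 terms): b'c'd + a'c'd' + abc'

3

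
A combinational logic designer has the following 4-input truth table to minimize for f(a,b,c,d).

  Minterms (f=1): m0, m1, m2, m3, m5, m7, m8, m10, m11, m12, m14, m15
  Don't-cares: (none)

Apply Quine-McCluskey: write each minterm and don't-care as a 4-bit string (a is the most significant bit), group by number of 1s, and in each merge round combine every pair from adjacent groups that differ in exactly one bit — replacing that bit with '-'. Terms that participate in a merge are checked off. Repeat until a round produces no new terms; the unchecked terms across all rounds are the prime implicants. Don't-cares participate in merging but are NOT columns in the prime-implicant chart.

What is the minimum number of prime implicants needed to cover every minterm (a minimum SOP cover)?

Round 0: 0000✓ 0001✓ 0010✓ 0011✓ 0101✓ 0111✓ 1000✓ 1010✓ 1011✓ 1100✓ 1110✓ 1111✓
Round 1: -000✓ -010✓ -011✓ -111✓ 0-01✓ 0-11✓ 00-0✓ 00-1✓ 000-✓ 001-✓ 01-1✓ 1-00✓ 1-10✓ 1-11✓ 10-0✓ 101-✓ 11-0✓ 111-✓
Round 2: --11 -0-0 -01- 0--1 00-- 1--0 1-1-
PIs = {--11, -0-0, -01-, 0--1, 00--, 1--0, 1-1-}
Coverage chart:
  m0: -0-0,00--
  m1: 0--1,00--
  m2: -0-0,-01-,00--
  m3: --11,-01-,0--1,00--
  m5: 0--1 ←essential
  m7: --11,0--1
  m8: -0-0,1--0
  m10: -0-0,-01-,1--0,1-1-
  m11: --11,-01-,1-1-
  m12: 1--0 ←essential
  m14: 1--0,1-1-
  m15: --11,1-1-
Essential: 0--1, 1--0
Petrick residual → --11, -0-0
Min cover (4 terms): cd + b'd' + a'd + ad'

4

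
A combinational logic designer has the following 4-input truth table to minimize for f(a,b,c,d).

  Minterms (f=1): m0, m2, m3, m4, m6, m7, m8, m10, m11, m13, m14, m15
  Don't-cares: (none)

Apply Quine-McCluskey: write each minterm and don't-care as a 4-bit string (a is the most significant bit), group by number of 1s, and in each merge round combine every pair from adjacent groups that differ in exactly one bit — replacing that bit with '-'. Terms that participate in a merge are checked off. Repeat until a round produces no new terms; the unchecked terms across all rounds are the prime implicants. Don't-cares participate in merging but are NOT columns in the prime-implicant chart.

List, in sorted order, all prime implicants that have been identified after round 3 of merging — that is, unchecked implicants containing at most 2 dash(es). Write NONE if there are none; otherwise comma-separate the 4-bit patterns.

Round 0: 0000✓ 0010✓ 0011✓ 0100✓ 0110✓ 0111✓ 1000✓ 1010✓ 1011✓ 1101✓ 1110✓ 1111✓
Round 1: -000✓ -010✓ -011✓ -110✓ -111✓ 0-00✓ 0-10✓ 0-11✓ 00-0✓ 001-✓ 01-0✓ 011-✓ 1-10✓ 1-11✓ 10-0✓ 101-✓ 11-1 111-✓
Round 2: --10✓ --11✓ -0-0 -01-✓ -11-✓ 0--0 0-1-✓ 1-1-✓
Round 3: --1-
PIs = {--1-, -0-0, 0--0, 11-1}

-0-0, 0--0, 11-1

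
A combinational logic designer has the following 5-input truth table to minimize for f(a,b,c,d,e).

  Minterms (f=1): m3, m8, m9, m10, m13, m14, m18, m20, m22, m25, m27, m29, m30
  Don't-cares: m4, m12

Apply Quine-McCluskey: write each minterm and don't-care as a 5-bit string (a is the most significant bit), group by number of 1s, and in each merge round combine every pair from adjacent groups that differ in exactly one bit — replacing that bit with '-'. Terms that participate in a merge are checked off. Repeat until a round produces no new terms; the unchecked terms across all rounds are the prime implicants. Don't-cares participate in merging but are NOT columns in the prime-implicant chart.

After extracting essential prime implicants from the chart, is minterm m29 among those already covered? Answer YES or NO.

YES

size-2^0 implicants → 00011  00100(✓)  01000(✓)  01001(✓)  01010(✓)  01100(✓)  01101(✓)  01110(✓)  10010(✓)  10100(✓)  10110(✓)  11001(✓)  11011(✓)  11101(✓)  11110(✓)
size-2^1 implicants → -0100  -1001(✓)  -1101(✓)  -1110  0-100  01-00(✓)  01-01(✓)  01-10(✓)  010-0(✓)  0100-(✓)  011-0(✓)  0110-(✓)  1-110  10-10  101-0  11-01(✓)  110-1
size-2^2 implicants → -1-01  01--0  01-0-
Unchecked terms (primes): -0100, -1-01, -1110, 0-100, 00011, 01--0, 01-0-, 1-110, 10-10, 101-0, 110-1
Minterm coverage:
  m3 ⊆ 00011 [E]
  m8 ⊆ 01--0,01-0-
  m9 ⊆ -1-01,01-0-
  m10 ⊆ 01--0 [E]
  m13 ⊆ -1-01,01-0-
  m14 ⊆ -1110,01--0
  m18 ⊆ 10-10 [E]
  m20 ⊆ -0100,101-0
  m22 ⊆ 1-110,10-10,101-0
  m25 ⊆ -1-01,110-1
  m27 ⊆ 110-1 [E]
  m29 ⊆ -1-01 [E]
  m30 ⊆ -1110,1-110
E = {-1-01, 00011, 01--0, 10-10, 110-1}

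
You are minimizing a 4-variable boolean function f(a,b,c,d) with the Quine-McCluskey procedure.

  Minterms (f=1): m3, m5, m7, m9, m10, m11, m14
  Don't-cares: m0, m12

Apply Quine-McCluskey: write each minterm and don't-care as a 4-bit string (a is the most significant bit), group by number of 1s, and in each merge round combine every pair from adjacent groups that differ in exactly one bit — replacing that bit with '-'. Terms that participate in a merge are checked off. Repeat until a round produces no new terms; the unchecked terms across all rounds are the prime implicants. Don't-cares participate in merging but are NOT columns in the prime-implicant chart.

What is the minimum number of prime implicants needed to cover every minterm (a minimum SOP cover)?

4

size-2^0 implicants → 0000  0011(✓)  0101(✓)  0111(✓)  1001(✓)  1010(✓)  1011(✓)  1100(✓)  1110(✓)
size-2^1 implicants → -011  0-11  01-1  1-10  10-1  101-  11-0
Unchecked terms (primes): -011, 0-11, 0000, 01-1, 1-10, 10-1, 101-, 11-0
Minterm coverage:
  m3 ⊆ -011,0-11
  m5 ⊆ 01-1 [E]
  m7 ⊆ 0-11,01-1
  m9 ⊆ 10-1 [E]
  m10 ⊆ 1-10,101-
  m11 ⊆ -011,10-1,101-
  m14 ⊆ 1-10,11-0
E = {01-1, 10-1}
Petrick residual → -011, 1-10
Cover = b'cd + a'bd + acd' + ab'd  |cover|=4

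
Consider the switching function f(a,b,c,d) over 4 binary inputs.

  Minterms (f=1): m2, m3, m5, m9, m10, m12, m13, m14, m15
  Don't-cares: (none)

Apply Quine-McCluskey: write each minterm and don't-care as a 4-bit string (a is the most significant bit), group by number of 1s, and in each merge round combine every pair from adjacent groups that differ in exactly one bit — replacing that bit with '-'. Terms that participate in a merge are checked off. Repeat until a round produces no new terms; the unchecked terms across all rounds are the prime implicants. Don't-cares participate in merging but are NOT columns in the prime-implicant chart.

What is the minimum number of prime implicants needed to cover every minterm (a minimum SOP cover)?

[col 0] 0010*, 0011*, 0101*, 1001*, 1010*, 1100*, 1101*, 1110*, 1111*
[col 1] -010, -101, 001-, 1-01, 1-10, 11-0*, 11-1*, 110-*, 111-*
[col 2] 11--
Prime implicants: -010, -101, 001-, 1-01, 1-10, 11--
PI chart (minterm → PIs covering it):
  2 | -010,001-
  3 | 001-  (sole → essential)
  5 | -101  (sole → essential)
  9 | 1-01  (sole → essential)
  10 | -010,1-10
  12 | 11--  (sole → essential)
  13 | -101,1-01,11--
  14 | 1-10,11--
  15 | 11--  (sole → essential)
Essential prime implicants: -101, 001-, 1-01, 11--
Petrick residual → -010
Minimum SOP uses 5 PIs: b'cd' + bc'd + a'b'c + ac'd + ab

5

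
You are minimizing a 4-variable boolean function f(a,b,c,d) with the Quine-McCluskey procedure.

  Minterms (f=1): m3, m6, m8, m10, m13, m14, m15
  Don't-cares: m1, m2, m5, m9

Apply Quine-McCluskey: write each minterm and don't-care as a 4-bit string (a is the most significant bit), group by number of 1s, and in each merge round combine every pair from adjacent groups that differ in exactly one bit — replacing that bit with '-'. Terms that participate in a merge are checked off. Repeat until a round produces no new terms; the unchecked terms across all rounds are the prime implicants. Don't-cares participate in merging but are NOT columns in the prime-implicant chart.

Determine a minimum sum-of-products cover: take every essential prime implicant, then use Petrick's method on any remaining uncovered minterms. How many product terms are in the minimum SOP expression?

size-2^0 implicants → 0001(✓)  0010(✓)  0011(✓)  0101(✓)  0110(✓)  1000(✓)  1001(✓)  1010(✓)  1101(✓)  1110(✓)  1111(✓)
size-2^1 implicants → -001(✓)  -010(✓)  -101(✓)  -110(✓)  0-01(✓)  0-10(✓)  00-1  001-  1-01(✓)  1-10(✓)  10-0  100-  11-1  111-
size-2^2 implicants → --01  --10
Unchecked terms (primes): --01, --10, 00-1, 001-, 10-0, 100-, 11-1, 111-
Minterm coverage:
  m3 ⊆ 00-1,001-
  m6 ⊆ --10 [E]
  m8 ⊆ 10-0,100-
  m10 ⊆ --10,10-0
  m13 ⊆ --01,11-1
  m14 ⊆ --10,111-
  m15 ⊆ 11-1,111-
E = {--10}
Petrick residual → 00-1, 10-0, 11-1
Cover = cd' + a'b'd + ab'd' + abd  |cover|=4

4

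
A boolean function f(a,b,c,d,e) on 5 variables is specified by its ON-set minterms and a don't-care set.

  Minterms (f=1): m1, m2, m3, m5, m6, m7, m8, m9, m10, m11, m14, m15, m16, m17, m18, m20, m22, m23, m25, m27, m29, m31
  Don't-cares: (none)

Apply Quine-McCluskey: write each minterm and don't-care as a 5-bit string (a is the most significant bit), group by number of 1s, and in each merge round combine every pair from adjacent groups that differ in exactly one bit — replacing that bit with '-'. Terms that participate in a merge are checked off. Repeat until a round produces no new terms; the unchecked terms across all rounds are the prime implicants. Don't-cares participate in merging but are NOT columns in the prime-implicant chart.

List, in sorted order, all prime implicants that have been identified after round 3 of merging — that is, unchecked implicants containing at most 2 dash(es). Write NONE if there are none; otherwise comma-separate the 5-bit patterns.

--001, --111, -0-10, -011-, -1-11, -10-1, 0-0-1, 00--1, 010--, 10--0, 1000-, 11--1

size-2^0 implicants → 00001(✓)  00010(✓)  00011(✓)  00101(✓)  00110(✓)  00111(✓)  01000(✓)  01001(✓)  01010(✓)  01011(✓)  01110(✓)  01111(✓)  10000(✓)  10001(✓)  10010(✓)  10100(✓)  10110(✓)  10111(✓)  11001(✓)  11011(✓)  11101(✓)  11111(✓)
size-2^1 implicants → -0001(✓)  -0010(✓)  -0110(✓)  -0111(✓)  -1001(✓)  -1011(✓)  -1111(✓)  0-001(✓)  0-010(✓)  0-011(✓)  0-110(✓)  0-111(✓)  00-01(✓)  00-10(✓)  00-11(✓)  000-1(✓)  0001-(✓)  001-1(✓)  0011-(✓)  01-10(✓)  01-11(✓)  010-0(✓)  010-1(✓)  0100-(✓)  0101-(✓)  0111-(✓)  1-001(✓)  1-111(✓)  10-00(✓)  10-10(✓)  100-0(✓)  1000-  101-0(✓)  1011-(✓)  11-01(✓)  11-11(✓)  110-1(✓)  111-1(✓)
size-2^2 implicants → --001  --111  -0-10  -011-  -1-11  -10-1  0--10(✓)  0--11(✓)  0-0-1  0-01-(✓)  0-11-(✓)  00--1  00-1-(✓)  01-1-(✓)  010--  10--0  11--1
size-2^3 implicants → 0--1-
Unchecked terms (primes): --001, --111, -0-10, -011-, -1-11, -10-1, 0--1-, 0-0-1, 00--1, 010--, 10--0, 1000-, 11--1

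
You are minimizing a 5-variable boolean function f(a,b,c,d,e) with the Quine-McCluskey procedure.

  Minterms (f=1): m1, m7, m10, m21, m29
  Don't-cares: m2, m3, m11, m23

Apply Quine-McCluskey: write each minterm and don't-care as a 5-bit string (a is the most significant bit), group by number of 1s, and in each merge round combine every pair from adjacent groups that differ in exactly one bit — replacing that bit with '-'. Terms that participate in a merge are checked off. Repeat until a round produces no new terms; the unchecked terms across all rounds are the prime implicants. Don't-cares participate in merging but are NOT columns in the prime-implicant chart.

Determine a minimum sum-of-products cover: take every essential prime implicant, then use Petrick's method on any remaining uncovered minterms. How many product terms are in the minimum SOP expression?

4

size-2^0 implicants → 00001(✓)  00010(✓)  00011(✓)  00111(✓)  01010(✓)  01011(✓)  10101(✓)  10111(✓)  11101(✓)
size-2^1 implicants → -0111  0-010(✓)  0-011(✓)  00-11  000-1  0001-(✓)  0101-(✓)  1-101  101-1
size-2^2 implicants → 0-01-
Unchecked terms (primes): -0111, 0-01-, 00-11, 000-1, 1-101, 101-1
Minterm coverage:
  m1 ⊆ 000-1 [E]
  m7 ⊆ -0111,00-11
  m10 ⊆ 0-01- [E]
  m21 ⊆ 1-101,101-1
  m29 ⊆ 1-101 [E]
E = {0-01-, 000-1, 1-101}
Petrick residual → -0111
Cover = b'cde + a'c'd + a'b'c'e + acd'e  |cover|=4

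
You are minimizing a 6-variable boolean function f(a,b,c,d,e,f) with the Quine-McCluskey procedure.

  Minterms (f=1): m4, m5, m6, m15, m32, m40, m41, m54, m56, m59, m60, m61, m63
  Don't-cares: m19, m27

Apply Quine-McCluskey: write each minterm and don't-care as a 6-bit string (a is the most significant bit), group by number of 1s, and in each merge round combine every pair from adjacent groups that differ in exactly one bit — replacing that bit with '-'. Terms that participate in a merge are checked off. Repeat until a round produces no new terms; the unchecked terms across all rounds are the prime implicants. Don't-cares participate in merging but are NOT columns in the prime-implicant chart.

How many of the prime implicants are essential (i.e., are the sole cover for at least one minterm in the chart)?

6

Round 0: 000100✓ 000101✓ 000110✓ 001111 010011✓ 011011✓ 100000✓ 101000✓ 101001✓ 110110 111000✓ 111011✓ 111100✓ 111101✓ 111111✓
Round 1: -11011 0001-0 00010- 01-011 1-1000 10-000 10100- 111-00 111-11 1111-1 11110-
PIs = {-11011, 0001-0, 00010-, 001111, 01-011, 1-1000, 10-000, 10100-, 110110, 111-00, 111-11, 1111-1, 11110-}
Coverage chart:
  m4: 0001-0,00010-
  m5: 00010- ←essential
  m6: 0001-0 ←essential
  m15: 001111 ←essential
  m32: 10-000 ←essential
  m40: 1-1000,10-000,10100-
  m41: 10100- ←essential
  m54: 110110 ←essential
  m56: 1-1000,111-00
  m59: -11011,111-11
  m60: 111-00,11110-
  m61: 1111-1,11110-
  m63: 111-11,1111-1
Essential: 0001-0, 00010-, 001111, 10-000, 10100-, 110110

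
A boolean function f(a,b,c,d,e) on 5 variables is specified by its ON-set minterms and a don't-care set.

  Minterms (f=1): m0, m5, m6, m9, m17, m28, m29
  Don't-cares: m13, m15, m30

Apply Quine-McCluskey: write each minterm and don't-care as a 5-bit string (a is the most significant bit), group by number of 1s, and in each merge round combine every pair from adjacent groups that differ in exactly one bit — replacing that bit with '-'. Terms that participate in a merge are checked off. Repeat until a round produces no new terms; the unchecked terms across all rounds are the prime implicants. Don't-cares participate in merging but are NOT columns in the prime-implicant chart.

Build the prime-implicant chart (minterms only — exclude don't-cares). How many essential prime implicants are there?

size-2^0 implicants → 00000  00101(✓)  00110  01001(✓)  01101(✓)  01111(✓)  10001  11100(✓)  11101(✓)  11110(✓)
size-2^1 implicants → -1101  0-101  01-01  011-1  111-0  1110-
Unchecked terms (primes): -1101, 0-101, 00000, 00110, 01-01, 011-1, 10001, 111-0, 1110-
Minterm coverage:
  m0 ⊆ 00000 [E]
  m5 ⊆ 0-101 [E]
  m6 ⊆ 00110 [E]
  m9 ⊆ 01-01 [E]
  m17 ⊆ 10001 [E]
  m28 ⊆ 111-0,1110-
  m29 ⊆ -1101,1110-
E = {0-101, 00000, 00110, 01-01, 10001}

5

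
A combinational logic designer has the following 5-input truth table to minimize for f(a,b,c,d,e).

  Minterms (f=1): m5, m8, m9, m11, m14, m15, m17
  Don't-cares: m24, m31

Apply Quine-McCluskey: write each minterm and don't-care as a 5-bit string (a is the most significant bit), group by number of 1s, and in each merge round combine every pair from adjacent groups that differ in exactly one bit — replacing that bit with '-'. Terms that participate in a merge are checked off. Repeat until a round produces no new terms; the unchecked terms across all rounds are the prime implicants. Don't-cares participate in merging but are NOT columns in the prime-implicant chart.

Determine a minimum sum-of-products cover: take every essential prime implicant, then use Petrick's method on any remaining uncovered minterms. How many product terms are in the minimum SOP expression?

5

[col 0] 00101, 01000*, 01001*, 01011*, 01110*, 01111*, 10001, 11000*, 11111*
[col 1] -1000, -1111, 01-11, 010-1, 0100-, 0111-
Prime implicants: -1000, -1111, 00101, 01-11, 010-1, 0100-, 0111-, 10001
PI chart (minterm → PIs covering it):
  5 | 00101  (sole → essential)
  8 | -1000,0100-
  9 | 010-1,0100-
  11 | 01-11,010-1
  14 | 0111-  (sole → essential)
  15 | -1111,01-11,0111-
  17 | 10001  (sole → essential)
Essential prime implicants: 00101, 0111-, 10001
Petrick residual → -1000, 010-1
Minimum SOP uses 5 PIs: bc'd'e' + a'b'cd'e + a'bc'e + a'bcd + ab'c'd'e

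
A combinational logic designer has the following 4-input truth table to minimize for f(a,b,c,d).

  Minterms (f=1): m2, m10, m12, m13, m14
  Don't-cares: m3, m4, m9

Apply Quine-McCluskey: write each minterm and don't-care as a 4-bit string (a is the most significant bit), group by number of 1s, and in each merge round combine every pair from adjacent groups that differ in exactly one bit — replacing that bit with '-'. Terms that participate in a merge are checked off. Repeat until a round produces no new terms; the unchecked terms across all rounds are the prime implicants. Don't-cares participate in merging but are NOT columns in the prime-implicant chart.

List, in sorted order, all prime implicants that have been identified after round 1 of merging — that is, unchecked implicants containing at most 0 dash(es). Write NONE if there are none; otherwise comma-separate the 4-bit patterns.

Round 0: 0010✓ 0011✓ 0100✓ 1001✓ 1010✓ 1100✓ 1101✓ 1110✓
Round 1: -010 -100 001- 1-01 1-10 11-0 110-
PIs = {-010, -100, 001-, 1-01, 1-10, 11-0, 110-}

NONE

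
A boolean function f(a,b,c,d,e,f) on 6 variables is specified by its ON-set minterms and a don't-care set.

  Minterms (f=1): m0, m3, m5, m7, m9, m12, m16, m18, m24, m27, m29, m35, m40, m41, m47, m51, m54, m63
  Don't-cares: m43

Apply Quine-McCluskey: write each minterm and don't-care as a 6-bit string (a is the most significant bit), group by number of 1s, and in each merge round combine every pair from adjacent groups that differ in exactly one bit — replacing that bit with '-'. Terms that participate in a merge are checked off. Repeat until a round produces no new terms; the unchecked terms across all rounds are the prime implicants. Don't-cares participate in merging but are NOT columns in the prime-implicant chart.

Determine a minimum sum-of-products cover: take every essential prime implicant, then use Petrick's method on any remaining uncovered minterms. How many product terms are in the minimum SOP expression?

Round 0: 000000✓ 000011✓ 000101✓ 000111✓ 001001✓ 001100 010000✓ 010010✓ 011000✓ 011011 011101 100011✓ 101000✓ 101001✓ 101011✓ 101111✓ 110011✓ 110110 111111✓
Round 1: -00011 -01001 0-0000 000-11 0001-1 01-000 0100-0 1-0011 1-1111 10-011 101-11 1010-1 10100-
PIs = {-00011, -01001, 0-0000, 000-11, 0001-1, 001100, 01-000, 0100-0, 011011, 011101, 1-0011, 1-1111, 10-011, 101-11, 1010-1, 10100-, 110110}
Coverage chart:
  m0: 0-0000 ←essential
  m3: -00011,000-11
  m5: 0001-1 ←essential
  m7: 000-11,0001-1
  m9: -01001 ←essential
  m12: 001100 ←essential
  m16: 0-0000,01-000,0100-0
  m18: 0100-0 ←essential
  m24: 01-000 ←essential
  m27: 011011 ←essential
  m29: 011101 ←essential
  m35: -00011,1-0011,10-011
  m40: 10100- ←essential
  m41: -01001,1010-1,10100-
  m47: 1-1111,101-11
  m51: 1-0011 ←essential
  m54: 110110 ←essential
  m63: 1-1111 ←essential
Essential: -01001, 0-0000, 0001-1, 001100, 01-000, 0100-0, 011011, 011101, 1-0011, 1-1111, 10100-, 110110
Petrick residual → -00011
Min cover (13 terms): b'c'd'ef + b'cd'e'f + a'c'd'e'f' + a'b'c'df + a'b'cde'f' + a'bd'e'f' + a'bc'd'f' + a'bcd'ef + a'bcde'f + ac'd'ef + acdef + ab'cd'e' + abc'def'

13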